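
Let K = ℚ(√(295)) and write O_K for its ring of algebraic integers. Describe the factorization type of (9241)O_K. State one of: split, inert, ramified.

remains prime (inert)

d = 295 ≡ 3 (mod 4), so O_K = ℤ[√295] and disc(K) = 4d = 1180.
9241 ∤ 1180, so 9241 is unramified.
Legendre symbol by Euler's criterion: (295/9241) ≡ 295^4620 ≡ 9240 (mod 9241), i.e. (295/9241) = -1.
Legendre symbol -1 ⇒ 9241 is inert.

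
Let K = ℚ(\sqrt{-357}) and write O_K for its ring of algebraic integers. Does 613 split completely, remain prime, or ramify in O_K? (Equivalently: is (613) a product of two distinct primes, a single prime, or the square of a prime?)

splits completely

-357 mod 4 = 3, hence disc K = 4·(-357) = -1428 and O_K = ℤ[√-357].
Since gcd(613, -1428) = 1 the prime 613 does not ramify.
Legendre symbol by Euler's criterion: (-357/613) ≡ (-357)^306 ≡ 1 (mod 613), i.e. (-357/613) = 1.
d is a quadratic residue mod p, hence 613 splits in O_K.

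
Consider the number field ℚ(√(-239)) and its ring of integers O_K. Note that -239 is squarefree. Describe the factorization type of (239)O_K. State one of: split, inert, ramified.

d = -239 ≡ 1 (mod 4), so O_K = ℤ[(1+√-239)/2] and disc(K) = d = -239.
239 divides disc(K) = -239, so 239 ramifies.

p ramifies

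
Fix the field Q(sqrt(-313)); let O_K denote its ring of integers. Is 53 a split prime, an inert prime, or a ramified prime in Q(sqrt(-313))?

53 remains inert

d = -313 ≡ 3 (mod 4), so O_K = ℤ[√-313] and disc(K) = 4d = -1252.
53 ∤ -1252, so 53 is unramified.
(-313/53) = 5^26 mod 53 = 52, giving Legendre symbol -1.
Legendre symbol -1 ⇒ 53 is inert.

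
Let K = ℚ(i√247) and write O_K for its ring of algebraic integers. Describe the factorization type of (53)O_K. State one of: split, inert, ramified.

Since -247 ≡ 1 mod 4, the ring of integers is ℤ[(1+√-247)/2] with discriminant -247.
disc(K) = -247 is not divisible by 53; 53 is unramified.
Legendre symbol by Euler's criterion: (-247/53) ≡ (-247)^26 ≡ 52 (mod 53), i.e. (-247/53) = -1.
Legendre symbol -1 ⇒ 53 is inert.

remains prime (inert)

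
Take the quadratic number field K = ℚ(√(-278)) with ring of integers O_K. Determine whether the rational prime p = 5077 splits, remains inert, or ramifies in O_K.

5077 splits in O_K

Since -278 ≢ 1 mod 4, the ring of integers is ℤ[√-278] with discriminant 4·(-278) = -1112.
Since gcd(5077, -1112) = 1 the prime 5077 does not ramify.
(-278/5077) = 4799^2538 mod 5077 = 1, giving Legendre symbol 1.
Legendre symbol 1 ⇒ 5077 is split.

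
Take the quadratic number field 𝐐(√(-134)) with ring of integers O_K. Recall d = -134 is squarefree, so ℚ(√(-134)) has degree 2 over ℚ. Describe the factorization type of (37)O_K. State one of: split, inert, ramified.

inert

Since -134 ≢ 1 mod 4, the ring of integers is ℤ[√-134] with discriminant 4·(-134) = -536.
37 ∤ -536, so 37 is unramified.
Legendre symbol by Euler's criterion: (-134/37) ≡ (-134)^18 ≡ 36 (mod 37), i.e. (-134/37) = -1.
(-134/37) = -1, so 37 is inert.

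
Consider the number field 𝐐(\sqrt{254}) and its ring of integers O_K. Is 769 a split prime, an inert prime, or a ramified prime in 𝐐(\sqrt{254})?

254 mod 4 = 2, hence disc K = 4·254 = 1016 and O_K = ℤ[√254].
Since gcd(769, 1016) = 1 the prime 769 does not ramify.
(254/769) = 254^384 mod 769 = 768, giving Legendre symbol -1.
(254/769) = -1, so 769 is inert.

769 remains inert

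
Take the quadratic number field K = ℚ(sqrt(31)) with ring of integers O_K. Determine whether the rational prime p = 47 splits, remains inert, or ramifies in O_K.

31 mod 4 = 3, hence disc K = 4·31 = 124 and O_K = ℤ[√31].
disc(K) = 124 is not divisible by 47; 47 is unramified.
(31/47) = 31^23 mod 47 = 46, giving Legendre symbol -1.
Legendre symbol -1 ⇒ 47 is inert.

47 remains inert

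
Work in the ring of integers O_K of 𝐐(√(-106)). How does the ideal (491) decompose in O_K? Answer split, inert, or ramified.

inert — (491) stays prime in O_K

Since -106 ≢ 1 mod 4, the ring of integers is ℤ[√-106] with discriminant 4·(-106) = -424.
disc(K) = -424 is not divisible by 491; 491 is unramified.
(-106/491) = 385^245 mod 491 = 490, giving Legendre symbol -1.
(-106/491) = -1, so 491 is inert.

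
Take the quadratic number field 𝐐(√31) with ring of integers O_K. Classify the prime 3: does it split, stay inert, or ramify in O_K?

31 mod 4 = 3, hence disc K = 4·31 = 124 and O_K = ℤ[√31].
3 ∤ 124, so 3 is unramified.
Euler's criterion: 31^1 mod 3 = 1. Thus (31|3) = 1.
(31/3) = 1, so 3 splits.

split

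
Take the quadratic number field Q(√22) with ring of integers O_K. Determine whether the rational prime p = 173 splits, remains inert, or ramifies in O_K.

22 mod 4 = 2, hence disc K = 4·22 = 88 and O_K = ℤ[√22].
disc(K) = 88 is not divisible by 173; 173 is unramified.
Euler's criterion: 22^86 mod 173 = 1. Thus (22|173) = 1.
(22/173) = 1, so 173 splits.

173 splits in O_K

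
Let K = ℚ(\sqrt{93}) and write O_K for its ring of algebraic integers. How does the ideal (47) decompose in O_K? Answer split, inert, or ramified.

47 remains inert

Since 93 ≡ 1 mod 4, the ring of integers is ℤ[(1+√93)/2] with discriminant 93.
47 ∤ 93, so 47 is unramified.
Legendre symbol by Euler's criterion: (93/47) ≡ 93^23 ≡ 46 (mod 47), i.e. (93/47) = -1.
Legendre symbol -1 ⇒ 47 is inert.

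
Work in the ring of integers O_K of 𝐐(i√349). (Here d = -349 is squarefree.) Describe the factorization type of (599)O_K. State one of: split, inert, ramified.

599 splits in O_K

-349 mod 4 = 3, hence disc K = 4·(-349) = -1396 and O_K = ℤ[√-349].
599 ∤ -1396, so 599 is unramified.
Compute (-349/599) via Euler: 250^((599-1)/2) mod 599 = 1, so (-349/599) = 1.
(-349/599) = 1, so 599 splits.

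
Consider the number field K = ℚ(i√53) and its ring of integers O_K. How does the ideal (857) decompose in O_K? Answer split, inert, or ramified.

split

d = -53 ≡ 3 (mod 4), so O_K = ℤ[√-53] and disc(K) = 4d = -212.
disc(K) = -212 is not divisible by 857; 857 is unramified.
Compute (-53/857) via Euler: 804^((857-1)/2) mod 857 = 1, so (-53/857) = 1.
(-53/857) = 1, so 857 splits.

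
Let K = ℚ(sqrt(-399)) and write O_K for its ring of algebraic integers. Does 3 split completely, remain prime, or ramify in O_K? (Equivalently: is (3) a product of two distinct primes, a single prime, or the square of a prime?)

ramified

Since -399 ≡ 1 mod 4, the ring of integers is ℤ[(1+√-399)/2] with discriminant -399.
disc(K) = -399 = 3·(-133), so p = 3 is ramified.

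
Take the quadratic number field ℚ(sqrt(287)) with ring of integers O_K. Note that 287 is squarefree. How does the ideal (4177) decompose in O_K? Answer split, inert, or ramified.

d = 287 ≡ 3 (mod 4), so O_K = ℤ[√287] and disc(K) = 4d = 1148.
disc(K) = 1148 is not divisible by 4177; 4177 is unramified.
Legendre symbol by Euler's criterion: (287/4177) ≡ 287^2088 ≡ 4176 (mod 4177), i.e. (287/4177) = -1.
Legendre symbol -1 ⇒ 4177 is inert.

inert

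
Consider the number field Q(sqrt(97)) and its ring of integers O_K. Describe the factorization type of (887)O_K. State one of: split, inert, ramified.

97 mod 4 = 1, hence disc K = 97 and O_K = ℤ[(1+√97)/2].
887 ∤ 97, so 887 is unramified.
Euler's criterion: 97^443 mod 887 = 886. Thus (97|887) = -1.
(97/887) = -1, so 887 is inert.

inert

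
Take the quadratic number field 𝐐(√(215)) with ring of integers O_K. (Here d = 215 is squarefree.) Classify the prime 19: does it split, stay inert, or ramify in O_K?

d = 215 ≡ 3 (mod 4), so O_K = ℤ[√215] and disc(K) = 4d = 860.
disc(K) = 860 is not divisible by 19; 19 is unramified.
Euler's criterion: 215^9 mod 19 = 1. Thus (215|19) = 1.
Legendre symbol 1 ⇒ 19 is split.

19 splits in O_K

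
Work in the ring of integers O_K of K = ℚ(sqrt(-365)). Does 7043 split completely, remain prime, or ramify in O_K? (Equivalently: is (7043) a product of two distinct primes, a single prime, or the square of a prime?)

Since -365 ≢ 1 mod 4, the ring of integers is ℤ[√-365] with discriminant 4·(-365) = -1460.
disc(K) = -1460 is not divisible by 7043; 7043 is unramified.
Compute (-365/7043) via Euler: 6678^((7043-1)/2) mod 7043 = 1, so (-365/7043) = 1.
Legendre symbol 1 ⇒ 7043 is split.

p splits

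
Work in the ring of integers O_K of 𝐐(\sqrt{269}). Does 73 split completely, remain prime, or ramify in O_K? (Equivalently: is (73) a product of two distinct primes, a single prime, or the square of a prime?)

Since 269 ≡ 1 mod 4, the ring of integers is ℤ[(1+√269)/2] with discriminant 269.
Since gcd(73, 269) = 1 the prime 73 does not ramify.
Legendre symbol by Euler's criterion: (269/73) ≡ 269^36 ≡ 1 (mod 73), i.e. (269/73) = 1.
(269/73) = 1, so 73 splits.

p splits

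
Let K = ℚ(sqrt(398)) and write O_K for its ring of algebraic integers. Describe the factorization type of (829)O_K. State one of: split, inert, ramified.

inert

Since 398 ≢ 1 mod 4, the ring of integers is ℤ[√398] with discriminant 4·398 = 1592.
disc(K) = 1592 is not divisible by 829; 829 is unramified.
Legendre symbol by Euler's criterion: (398/829) ≡ 398^414 ≡ 828 (mod 829), i.e. (398/829) = -1.
d is a non-residue mod p, hence 829 remains inert in O_K.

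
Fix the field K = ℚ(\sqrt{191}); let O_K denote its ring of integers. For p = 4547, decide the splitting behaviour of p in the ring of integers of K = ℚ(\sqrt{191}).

Since 191 ≢ 1 mod 4, the ring of integers is ℤ[√191] with discriminant 4·191 = 764.
4547 ∤ 764, so 4547 is unramified.
Euler's criterion: 191^2273 mod 4547 = 4546. Thus (191|4547) = -1.
(191/4547) = -1, so 4547 is inert.

inert — (4547) stays prime in O_K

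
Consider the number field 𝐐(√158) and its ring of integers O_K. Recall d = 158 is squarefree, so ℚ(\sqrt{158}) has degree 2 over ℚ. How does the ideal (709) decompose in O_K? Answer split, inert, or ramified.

p splits

158 mod 4 = 2, hence disc K = 4·158 = 632 and O_K = ℤ[√158].
disc(K) = 632 is not divisible by 709; 709 is unramified.
Compute (158/709) via Euler: 158^((709-1)/2) mod 709 = 1, so (158/709) = 1.
d is a quadratic residue mod p, hence 709 splits in O_K.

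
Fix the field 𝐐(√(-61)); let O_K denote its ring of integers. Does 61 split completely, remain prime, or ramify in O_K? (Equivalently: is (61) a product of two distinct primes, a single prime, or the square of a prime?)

d = -61 ≡ 3 (mod 4), so O_K = ℤ[√-61] and disc(K) = 4d = -244.
disc(K) = -244 = 61·(-4), so p = 61 is ramified.

p ramifies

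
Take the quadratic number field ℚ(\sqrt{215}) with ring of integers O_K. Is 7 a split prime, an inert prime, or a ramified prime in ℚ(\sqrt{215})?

p is inert

215 mod 4 = 3, hence disc K = 4·215 = 860 and O_K = ℤ[√215].
disc(K) = 860 is not divisible by 7; 7 is unramified.
Compute (215/7) via Euler: 5^((7-1)/2) mod 7 = 6, so (215/7) = -1.
(215/7) = -1, so 7 is inert.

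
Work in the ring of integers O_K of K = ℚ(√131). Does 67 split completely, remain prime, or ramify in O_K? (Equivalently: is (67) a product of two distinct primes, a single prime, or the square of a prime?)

split — (67) = 𝔭₁𝔭₂ with 𝔭₁ ≠ 𝔭₂

d = 131 ≡ 3 (mod 4), so O_K = ℤ[√131] and disc(K) = 4d = 524.
Since gcd(67, 524) = 1 the prime 67 does not ramify.
(131/67) = 64^33 mod 67 = 1, giving Legendre symbol 1.
d is a quadratic residue mod p, hence 67 splits in O_K.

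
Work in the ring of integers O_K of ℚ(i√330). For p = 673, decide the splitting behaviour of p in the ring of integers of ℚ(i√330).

splits completely

Since -330 ≢ 1 mod 4, the ring of integers is ℤ[√-330] with discriminant 4·(-330) = -1320.
673 ∤ -1320, so 673 is unramified.
Euler's criterion: (-330)^336 mod 673 = 1. Thus (-330|673) = 1.
d is a quadratic residue mod p, hence 673 splits in O_K.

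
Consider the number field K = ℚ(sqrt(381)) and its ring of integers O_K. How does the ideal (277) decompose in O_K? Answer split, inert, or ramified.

d = 381 ≡ 1 (mod 4), so O_K = ℤ[(1+√381)/2] and disc(K) = d = 381.
Since gcd(277, 381) = 1 the prime 277 does not ramify.
(381/277) = 104^138 mod 277 = 276, giving Legendre symbol -1.
(381/277) = -1, so 277 is inert.

inert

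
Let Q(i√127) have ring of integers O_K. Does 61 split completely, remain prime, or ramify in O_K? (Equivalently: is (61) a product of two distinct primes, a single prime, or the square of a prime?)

split

-127 mod 4 = 1, hence disc K = -127 and O_K = ℤ[(1+√-127)/2].
61 ∤ -127, so 61 is unramified.
(-127/61) = 56^30 mod 61 = 1, giving Legendre symbol 1.
(-127/61) = 1, so 61 splits.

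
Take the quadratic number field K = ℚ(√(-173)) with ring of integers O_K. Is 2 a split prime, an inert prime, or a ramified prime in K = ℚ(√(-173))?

p ramifies

d = -173 ≡ 3 (mod 4), so O_K = ℤ[√-173] and disc(K) = 4d = -692.
disc(K) = -692 = 2·(-346), so p = 2 is ramified.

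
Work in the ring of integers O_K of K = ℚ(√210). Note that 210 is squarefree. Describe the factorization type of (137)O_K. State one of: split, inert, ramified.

split

210 mod 4 = 2, hence disc K = 4·210 = 840 and O_K = ℤ[√210].
disc(K) = 840 is not divisible by 137; 137 is unramified.
Euler's criterion: 210^68 mod 137 = 1. Thus (210|137) = 1.
(210/137) = 1, so 137 splits.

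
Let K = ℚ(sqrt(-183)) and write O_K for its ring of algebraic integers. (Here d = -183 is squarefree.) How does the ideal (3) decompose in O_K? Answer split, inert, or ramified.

3 is ramified

Since -183 ≡ 1 mod 4, the ring of integers is ℤ[(1+√-183)/2] with discriminant -183.
disc(K) = -183 = 3·(-61), so p = 3 is ramified.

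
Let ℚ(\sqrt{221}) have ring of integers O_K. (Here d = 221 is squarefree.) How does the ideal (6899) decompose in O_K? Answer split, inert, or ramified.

221 mod 4 = 1, hence disc K = 221 and O_K = ℤ[(1+√221)/2].
Since gcd(6899, 221) = 1 the prime 6899 does not ramify.
Legendre symbol by Euler's criterion: (221/6899) ≡ 221^3449 ≡ 6898 (mod 6899), i.e. (221/6899) = -1.
(221/6899) = -1, so 6899 is inert.

inert — (6899) stays prime in O_K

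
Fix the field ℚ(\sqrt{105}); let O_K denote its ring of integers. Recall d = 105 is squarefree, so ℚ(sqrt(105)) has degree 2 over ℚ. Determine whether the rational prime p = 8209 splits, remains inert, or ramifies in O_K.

d = 105 ≡ 1 (mod 4), so O_K = ℤ[(1+√105)/2] and disc(K) = d = 105.
disc(K) = 105 is not divisible by 8209; 8209 is unramified.
Compute (105/8209) via Euler: 105^((8209-1)/2) mod 8209 = 8208, so (105/8209) = -1.
Legendre symbol -1 ⇒ 8209 is inert.

inert — (8209) stays prime in O_K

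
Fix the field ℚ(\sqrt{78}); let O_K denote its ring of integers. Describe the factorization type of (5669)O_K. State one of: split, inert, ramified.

Since 78 ≢ 1 mod 4, the ring of integers is ℤ[√78] with discriminant 4·78 = 312.
5669 ∤ 312, so 5669 is unramified.
Euler's criterion: 78^2834 mod 5669 = 1. Thus (78|5669) = 1.
d is a quadratic residue mod p, hence 5669 splits in O_K.

splits completely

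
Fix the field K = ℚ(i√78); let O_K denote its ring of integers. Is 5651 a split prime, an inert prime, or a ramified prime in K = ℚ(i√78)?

splits completely

d = -78 ≡ 2 (mod 4), so O_K = ℤ[√-78] and disc(K) = 4d = -312.
5651 ∤ -312, so 5651 is unramified.
Legendre symbol by Euler's criterion: (-78/5651) ≡ (-78)^2825 ≡ 1 (mod 5651), i.e. (-78/5651) = 1.
(-78/5651) = 1, so 5651 splits.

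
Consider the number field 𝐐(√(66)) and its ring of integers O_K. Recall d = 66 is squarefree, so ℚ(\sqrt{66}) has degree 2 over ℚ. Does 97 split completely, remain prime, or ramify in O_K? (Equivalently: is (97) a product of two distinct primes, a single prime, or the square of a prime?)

66 mod 4 = 2, hence disc K = 4·66 = 264 and O_K = ℤ[√66].
Since gcd(97, 264) = 1 the prime 97 does not ramify.
Compute (66/97) via Euler: 66^((97-1)/2) mod 97 = 1, so (66/97) = 1.
Legendre symbol 1 ⇒ 97 is split.

splits completely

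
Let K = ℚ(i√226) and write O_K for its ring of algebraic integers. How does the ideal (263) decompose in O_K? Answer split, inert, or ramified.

-226 mod 4 = 2, hence disc K = 4·(-226) = -904 and O_K = ℤ[√-226].
disc(K) = -904 is not divisible by 263; 263 is unramified.
Legendre symbol by Euler's criterion: (-226/263) ≡ (-226)^131 ≡ 1 (mod 263), i.e. (-226/263) = 1.
Legendre symbol 1 ⇒ 263 is split.

split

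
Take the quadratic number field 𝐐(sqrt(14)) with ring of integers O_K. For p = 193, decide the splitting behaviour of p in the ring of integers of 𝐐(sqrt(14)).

splits completely

Since 14 ≢ 1 mod 4, the ring of integers is ℤ[√14] with discriminant 4·14 = 56.
disc(K) = 56 is not divisible by 193; 193 is unramified.
Compute (14/193) via Euler: 14^((193-1)/2) mod 193 = 1, so (14/193) = 1.
d is a quadratic residue mod p, hence 193 splits in O_K.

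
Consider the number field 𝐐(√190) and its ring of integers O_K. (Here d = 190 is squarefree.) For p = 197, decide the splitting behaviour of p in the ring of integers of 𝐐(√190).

190 mod 4 = 2, hence disc K = 4·190 = 760 and O_K = ℤ[√190].
Since gcd(197, 760) = 1 the prime 197 does not ramify.
Euler's criterion: 190^98 mod 197 = 1. Thus (190|197) = 1.
d is a quadratic residue mod p, hence 197 splits in O_K.

splits completely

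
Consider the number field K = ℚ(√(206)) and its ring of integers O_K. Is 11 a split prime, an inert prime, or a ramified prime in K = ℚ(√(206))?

206 mod 4 = 2, hence disc K = 4·206 = 824 and O_K = ℤ[√206].
disc(K) = 824 is not divisible by 11; 11 is unramified.
(206/11) = 8^5 mod 11 = 10, giving Legendre symbol -1.
(206/11) = -1, so 11 is inert.

inert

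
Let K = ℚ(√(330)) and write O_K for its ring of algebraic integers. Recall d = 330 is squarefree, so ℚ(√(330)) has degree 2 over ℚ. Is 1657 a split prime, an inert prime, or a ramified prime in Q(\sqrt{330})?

Since 330 ≢ 1 mod 4, the ring of integers is ℤ[√330] with discriminant 4·330 = 1320.
disc(K) = 1320 is not divisible by 1657; 1657 is unramified.
Legendre symbol by Euler's criterion: (330/1657) ≡ 330^828 ≡ 1 (mod 1657), i.e. (330/1657) = 1.
Legendre symbol 1 ⇒ 1657 is split.

split — (1657) = 𝔭₁𝔭₂ with 𝔭₁ ≠ 𝔭₂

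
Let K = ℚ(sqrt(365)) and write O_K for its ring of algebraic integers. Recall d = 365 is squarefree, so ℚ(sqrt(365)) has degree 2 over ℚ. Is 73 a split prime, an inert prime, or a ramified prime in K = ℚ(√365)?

d = 365 ≡ 1 (mod 4), so O_K = ℤ[(1+√365)/2] and disc(K) = d = 365.
disc(K) = 365 = 73·5, so p = 73 is ramified.

ramifies in O_K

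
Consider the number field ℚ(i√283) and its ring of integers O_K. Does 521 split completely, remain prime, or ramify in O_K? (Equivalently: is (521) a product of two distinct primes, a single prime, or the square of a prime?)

split

Since -283 ≡ 1 mod 4, the ring of integers is ℤ[(1+√-283)/2] with discriminant -283.
disc(K) = -283 is not divisible by 521; 521 is unramified.
(-283/521) = 238^260 mod 521 = 1, giving Legendre symbol 1.
d is a quadratic residue mod p, hence 521 splits in O_K.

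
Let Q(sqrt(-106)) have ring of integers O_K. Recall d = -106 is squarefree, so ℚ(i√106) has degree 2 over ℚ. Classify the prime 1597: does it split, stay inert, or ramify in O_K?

d = -106 ≡ 2 (mod 4), so O_K = ℤ[√-106] and disc(K) = 4d = -424.
disc(K) = -424 is not divisible by 1597; 1597 is unramified.
Compute (-106/1597) via Euler: 1491^((1597-1)/2) mod 1597 = 1596, so (-106/1597) = -1.
(-106/1597) = -1, so 1597 is inert.

remains prime (inert)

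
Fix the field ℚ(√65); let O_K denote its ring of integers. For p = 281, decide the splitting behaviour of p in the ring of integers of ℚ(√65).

remains prime (inert)

65 mod 4 = 1, hence disc K = 65 and O_K = ℤ[(1+√65)/2].
Since gcd(281, 65) = 1 the prime 281 does not ramify.
Compute (65/281) via Euler: 65^((281-1)/2) mod 281 = 280, so (65/281) = -1.
d is a non-residue mod p, hence 281 remains inert in O_K.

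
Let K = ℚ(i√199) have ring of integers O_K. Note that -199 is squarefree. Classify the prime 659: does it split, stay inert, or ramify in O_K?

split — (659) = 𝔭₁𝔭₂ with 𝔭₁ ≠ 𝔭₂

d = -199 ≡ 1 (mod 4), so O_K = ℤ[(1+√-199)/2] and disc(K) = d = -199.
659 ∤ -199, so 659 is unramified.
Legendre symbol by Euler's criterion: (-199/659) ≡ (-199)^329 ≡ 1 (mod 659), i.e. (-199/659) = 1.
Legendre symbol 1 ⇒ 659 is split.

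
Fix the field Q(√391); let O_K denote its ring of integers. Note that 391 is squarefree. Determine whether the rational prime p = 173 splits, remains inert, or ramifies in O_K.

391 mod 4 = 3, hence disc K = 4·391 = 1564 and O_K = ℤ[√391].
173 ∤ 1564, so 173 is unramified.
Legendre symbol by Euler's criterion: (391/173) ≡ 391^86 ≡ 172 (mod 173), i.e. (391/173) = -1.
(391/173) = -1, so 173 is inert.

inert — (173) stays prime in O_K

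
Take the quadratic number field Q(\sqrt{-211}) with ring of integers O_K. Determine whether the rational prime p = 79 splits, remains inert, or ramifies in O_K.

split

-211 mod 4 = 1, hence disc K = -211 and O_K = ℤ[(1+√-211)/2].
Since gcd(79, -211) = 1 the prime 79 does not ramify.
Legendre symbol by Euler's criterion: (-211/79) ≡ (-211)^39 ≡ 1 (mod 79), i.e. (-211/79) = 1.
(-211/79) = 1, so 79 splits.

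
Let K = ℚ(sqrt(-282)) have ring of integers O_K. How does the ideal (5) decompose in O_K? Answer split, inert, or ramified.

5 remains inert

-282 mod 4 = 2, hence disc K = 4·(-282) = -1128 and O_K = ℤ[√-282].
5 ∤ -1128, so 5 is unramified.
Compute (-282/5) via Euler: 3^((5-1)/2) mod 5 = 4, so (-282/5) = -1.
(-282/5) = -1, so 5 is inert.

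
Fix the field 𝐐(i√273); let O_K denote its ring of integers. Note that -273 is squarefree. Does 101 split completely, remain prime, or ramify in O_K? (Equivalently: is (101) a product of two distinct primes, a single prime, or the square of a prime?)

Since -273 ≢ 1 mod 4, the ring of integers is ℤ[√-273] with discriminant 4·(-273) = -1092.
Since gcd(101, -1092) = 1 the prime 101 does not ramify.
(-273/101) = 30^50 mod 101 = 1, giving Legendre symbol 1.
d is a quadratic residue mod p, hence 101 splits in O_K.

splits completely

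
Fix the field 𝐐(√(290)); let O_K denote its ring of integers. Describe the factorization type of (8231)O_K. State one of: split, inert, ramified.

p splits

Since 290 ≢ 1 mod 4, the ring of integers is ℤ[√290] with discriminant 4·290 = 1160.
disc(K) = 1160 is not divisible by 8231; 8231 is unramified.
Euler's criterion: 290^4115 mod 8231 = 1. Thus (290|8231) = 1.
d is a quadratic residue mod p, hence 8231 splits in O_K.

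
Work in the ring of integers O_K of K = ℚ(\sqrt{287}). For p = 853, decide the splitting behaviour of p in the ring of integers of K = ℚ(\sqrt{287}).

remains prime (inert)

d = 287 ≡ 3 (mod 4), so O_K = ℤ[√287] and disc(K) = 4d = 1148.
853 ∤ 1148, so 853 is unramified.
Legendre symbol by Euler's criterion: (287/853) ≡ 287^426 ≡ 852 (mod 853), i.e. (287/853) = -1.
d is a non-residue mod p, hence 853 remains inert in O_K.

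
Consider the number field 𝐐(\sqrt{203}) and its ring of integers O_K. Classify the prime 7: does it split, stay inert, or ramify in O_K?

d = 203 ≡ 3 (mod 4), so O_K = ℤ[√203] and disc(K) = 4d = 812.
disc(K) = 812 = 7·116, so p = 7 is ramified.

ramified — (7) = 𝔭²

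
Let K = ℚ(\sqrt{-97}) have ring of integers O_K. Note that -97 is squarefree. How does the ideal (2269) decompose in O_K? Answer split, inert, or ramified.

-97 mod 4 = 3, hence disc K = 4·(-97) = -388 and O_K = ℤ[√-97].
disc(K) = -388 is not divisible by 2269; 2269 is unramified.
Compute (-97/2269) via Euler: 2172^((2269-1)/2) mod 2269 = 2268, so (-97/2269) = -1.
Legendre symbol -1 ⇒ 2269 is inert.

2269 remains inert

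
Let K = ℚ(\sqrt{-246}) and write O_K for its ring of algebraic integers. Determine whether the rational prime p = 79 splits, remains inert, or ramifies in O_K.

-246 mod 4 = 2, hence disc K = 4·(-246) = -984 and O_K = ℤ[√-246].
Since gcd(79, -984) = 1 the prime 79 does not ramify.
Compute (-246/79) via Euler: 70^((79-1)/2) mod 79 = 78, so (-246/79) = -1.
Legendre symbol -1 ⇒ 79 is inert.

inert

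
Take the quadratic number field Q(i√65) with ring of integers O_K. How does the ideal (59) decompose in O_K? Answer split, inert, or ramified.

-65 mod 4 = 3, hence disc K = 4·(-65) = -260 and O_K = ℤ[√-65].
59 ∤ -260, so 59 is unramified.
Legendre symbol by Euler's criterion: (-65/59) ≡ (-65)^29 ≡ 1 (mod 59), i.e. (-65/59) = 1.
d is a quadratic residue mod p, hence 59 splits in O_K.

p splits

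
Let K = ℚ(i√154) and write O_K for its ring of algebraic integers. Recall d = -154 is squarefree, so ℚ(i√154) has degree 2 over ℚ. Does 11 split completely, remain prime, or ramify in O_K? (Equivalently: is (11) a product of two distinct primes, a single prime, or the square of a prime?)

Since -154 ≢ 1 mod 4, the ring of integers is ℤ[√-154] with discriminant 4·(-154) = -616.
11 divides disc(K) = -616, so 11 ramifies.

ramifies in O_K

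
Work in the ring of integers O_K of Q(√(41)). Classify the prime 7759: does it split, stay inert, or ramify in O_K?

split

d = 41 ≡ 1 (mod 4), so O_K = ℤ[(1+√41)/2] and disc(K) = d = 41.
disc(K) = 41 is not divisible by 7759; 7759 is unramified.
Compute (41/7759) via Euler: 41^((7759-1)/2) mod 7759 = 1, so (41/7759) = 1.
d is a quadratic residue mod p, hence 7759 splits in O_K.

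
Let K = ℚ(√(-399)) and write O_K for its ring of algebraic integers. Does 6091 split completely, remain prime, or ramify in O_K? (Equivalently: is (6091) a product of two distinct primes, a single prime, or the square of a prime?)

splits completely

Since -399 ≡ 1 mod 4, the ring of integers is ℤ[(1+√-399)/2] with discriminant -399.
6091 ∤ -399, so 6091 is unramified.
Euler's criterion: (-399)^3045 mod 6091 = 1. Thus (-399|6091) = 1.
(-399/6091) = 1, so 6091 splits.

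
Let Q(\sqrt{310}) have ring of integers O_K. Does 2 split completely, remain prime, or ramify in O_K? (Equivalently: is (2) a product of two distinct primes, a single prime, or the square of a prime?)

d = 310 ≡ 2 (mod 4), so O_K = ℤ[√310] and disc(K) = 4d = 1240.
2 divides disc(K) = 1240, so 2 ramifies.

ramified — (2) = 𝔭²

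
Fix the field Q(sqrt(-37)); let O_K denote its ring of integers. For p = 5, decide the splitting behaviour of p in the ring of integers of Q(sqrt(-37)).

-37 mod 4 = 3, hence disc K = 4·(-37) = -148 and O_K = ℤ[√-37].
5 ∤ -148, so 5 is unramified.
Euler's criterion: (-37)^2 mod 5 = 4. Thus (-37|5) = -1.
Legendre symbol -1 ⇒ 5 is inert.

5 remains inert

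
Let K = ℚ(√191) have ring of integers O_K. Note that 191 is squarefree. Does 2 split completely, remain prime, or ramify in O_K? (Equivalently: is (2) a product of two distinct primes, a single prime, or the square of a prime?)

p ramifies

191 mod 4 = 3, hence disc K = 4·191 = 764 and O_K = ℤ[√191].
disc(K) = 764 = 2·382, so p = 2 is ramified.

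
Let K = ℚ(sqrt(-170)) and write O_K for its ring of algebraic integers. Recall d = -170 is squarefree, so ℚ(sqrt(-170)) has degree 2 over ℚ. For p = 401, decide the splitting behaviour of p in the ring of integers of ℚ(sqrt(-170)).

Since -170 ≢ 1 mod 4, the ring of integers is ℤ[√-170] with discriminant 4·(-170) = -680.
disc(K) = -680 is not divisible by 401; 401 is unramified.
(-170/401) = 231^200 mod 401 = 400, giving Legendre symbol -1.
d is a non-residue mod p, hence 401 remains inert in O_K.

p is inert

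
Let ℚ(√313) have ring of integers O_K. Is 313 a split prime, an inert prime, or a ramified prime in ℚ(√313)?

Since 313 ≡ 1 mod 4, the ring of integers is ℤ[(1+√313)/2] with discriminant 313.
Ramification test: 313 | 313. The prime 313 ramifies in K.

ramified — (313) = 𝔭²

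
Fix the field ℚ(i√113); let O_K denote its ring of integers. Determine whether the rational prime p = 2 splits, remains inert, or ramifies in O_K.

d = -113 ≡ 3 (mod 4), so O_K = ℤ[√-113] and disc(K) = 4d = -452.
Ramification test: 2 | -452. The prime 2 ramifies in K.

p ramifies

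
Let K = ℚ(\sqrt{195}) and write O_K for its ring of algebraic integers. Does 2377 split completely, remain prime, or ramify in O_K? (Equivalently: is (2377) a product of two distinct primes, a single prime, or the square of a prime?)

195 mod 4 = 3, hence disc K = 4·195 = 780 and O_K = ℤ[√195].
Since gcd(2377, 780) = 1 the prime 2377 does not ramify.
Euler's criterion: 195^1188 mod 2377 = 1. Thus (195|2377) = 1.
d is a quadratic residue mod p, hence 2377 splits in O_K.

split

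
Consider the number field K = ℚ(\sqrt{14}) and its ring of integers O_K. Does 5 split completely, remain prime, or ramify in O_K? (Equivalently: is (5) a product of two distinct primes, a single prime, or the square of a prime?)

splits completely

d = 14 ≡ 2 (mod 4), so O_K = ℤ[√14] and disc(K) = 4d = 56.
5 ∤ 56, so 5 is unramified.
(14/5) = 4^2 mod 5 = 1, giving Legendre symbol 1.
Legendre symbol 1 ⇒ 5 is split.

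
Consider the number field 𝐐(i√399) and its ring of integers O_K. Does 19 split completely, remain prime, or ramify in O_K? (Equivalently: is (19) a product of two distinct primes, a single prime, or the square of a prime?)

-399 mod 4 = 1, hence disc K = -399 and O_K = ℤ[(1+√-399)/2].
disc(K) = -399 = 19·(-21), so p = 19 is ramified.

ramified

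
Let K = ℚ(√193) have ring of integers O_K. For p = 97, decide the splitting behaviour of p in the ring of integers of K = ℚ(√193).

Since 193 ≡ 1 mod 4, the ring of integers is ℤ[(1+√193)/2] with discriminant 193.
97 ∤ 193, so 97 is unramified.
Compute (193/97) via Euler: 96^((97-1)/2) mod 97 = 1, so (193/97) = 1.
Legendre symbol 1 ⇒ 97 is split.

97 splits in O_K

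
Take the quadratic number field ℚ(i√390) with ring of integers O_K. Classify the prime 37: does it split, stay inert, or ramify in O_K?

inert — (37) stays prime in O_K

-390 mod 4 = 2, hence disc K = 4·(-390) = -1560 and O_K = ℤ[√-390].
37 ∤ -1560, so 37 is unramified.
Legendre symbol by Euler's criterion: (-390/37) ≡ (-390)^18 ≡ 36 (mod 37), i.e. (-390/37) = -1.
d is a non-residue mod p, hence 37 remains inert in O_K.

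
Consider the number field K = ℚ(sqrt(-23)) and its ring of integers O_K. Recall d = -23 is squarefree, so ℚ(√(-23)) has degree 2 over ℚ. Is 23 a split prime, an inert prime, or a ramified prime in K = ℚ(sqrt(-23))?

d = -23 ≡ 1 (mod 4), so O_K = ℤ[(1+√-23)/2] and disc(K) = d = -23.
23 divides disc(K) = -23, so 23 ramifies.

23 is ramified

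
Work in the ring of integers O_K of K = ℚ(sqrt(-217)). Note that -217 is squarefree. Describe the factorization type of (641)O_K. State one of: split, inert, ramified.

d = -217 ≡ 3 (mod 4), so O_K = ℤ[√-217] and disc(K) = 4d = -868.
641 ∤ -868, so 641 is unramified.
Euler's criterion: (-217)^320 mod 641 = 640. Thus (-217|641) = -1.
(-217/641) = -1, so 641 is inert.

inert — (641) stays prime in O_K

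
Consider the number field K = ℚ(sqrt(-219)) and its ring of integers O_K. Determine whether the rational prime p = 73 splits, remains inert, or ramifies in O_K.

ramified

Since -219 ≡ 1 mod 4, the ring of integers is ℤ[(1+√-219)/2] with discriminant -219.
73 divides disc(K) = -219, so 73 ramifies.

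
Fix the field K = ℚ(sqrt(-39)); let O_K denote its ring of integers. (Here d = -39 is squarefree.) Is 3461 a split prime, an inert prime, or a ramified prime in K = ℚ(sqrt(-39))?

inert

d = -39 ≡ 1 (mod 4), so O_K = ℤ[(1+√-39)/2] and disc(K) = d = -39.
disc(K) = -39 is not divisible by 3461; 3461 is unramified.
Legendre symbol by Euler's criterion: (-39/3461) ≡ (-39)^1730 ≡ 3460 (mod 3461), i.e. (-39/3461) = -1.
Legendre symbol -1 ⇒ 3461 is inert.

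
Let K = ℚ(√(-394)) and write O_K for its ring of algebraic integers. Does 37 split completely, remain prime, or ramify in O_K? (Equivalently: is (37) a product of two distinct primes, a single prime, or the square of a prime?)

d = -394 ≡ 2 (mod 4), so O_K = ℤ[√-394] and disc(K) = 4d = -1576.
37 ∤ -1576, so 37 is unramified.
Legendre symbol by Euler's criterion: (-394/37) ≡ (-394)^18 ≡ 36 (mod 37), i.e. (-394/37) = -1.
Legendre symbol -1 ⇒ 37 is inert.

inert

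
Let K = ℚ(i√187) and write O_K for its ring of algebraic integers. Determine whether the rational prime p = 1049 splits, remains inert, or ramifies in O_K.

d = -187 ≡ 1 (mod 4), so O_K = ℤ[(1+√-187)/2] and disc(K) = d = -187.
disc(K) = -187 is not divisible by 1049; 1049 is unramified.
Euler's criterion: (-187)^524 mod 1049 = 1048. Thus (-187|1049) = -1.
(-187/1049) = -1, so 1049 is inert.

1049 remains inert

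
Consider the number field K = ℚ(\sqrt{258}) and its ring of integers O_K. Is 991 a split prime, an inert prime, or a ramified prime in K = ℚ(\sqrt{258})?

d = 258 ≡ 2 (mod 4), so O_K = ℤ[√258] and disc(K) = 4d = 1032.
disc(K) = 1032 is not divisible by 991; 991 is unramified.
Euler's criterion: 258^495 mod 991 = 990. Thus (258|991) = -1.
(258/991) = -1, so 991 is inert.

991 remains inert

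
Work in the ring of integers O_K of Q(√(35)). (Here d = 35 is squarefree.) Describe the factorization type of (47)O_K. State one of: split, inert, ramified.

p is inert

35 mod 4 = 3, hence disc K = 4·35 = 140 and O_K = ℤ[√35].
Since gcd(47, 140) = 1 the prime 47 does not ramify.
Euler's criterion: 35^23 mod 47 = 46. Thus (35|47) = -1.
(35/47) = -1, so 47 is inert.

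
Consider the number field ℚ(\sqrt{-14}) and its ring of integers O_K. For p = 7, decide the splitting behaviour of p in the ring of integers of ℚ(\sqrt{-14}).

ramified — (7) = 𝔭²

Since -14 ≢ 1 mod 4, the ring of integers is ℤ[√-14] with discriminant 4·(-14) = -56.
disc(K) = -56 = 7·(-8), so p = 7 is ramified.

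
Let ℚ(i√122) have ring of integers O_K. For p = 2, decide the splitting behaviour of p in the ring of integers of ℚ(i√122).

ramified

Since -122 ≢ 1 mod 4, the ring of integers is ℤ[√-122] with discriminant 4·(-122) = -488.
disc(K) = -488 = 2·(-244), so p = 2 is ramified.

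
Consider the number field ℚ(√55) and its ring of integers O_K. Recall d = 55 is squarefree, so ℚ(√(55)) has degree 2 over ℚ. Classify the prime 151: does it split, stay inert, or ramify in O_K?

55 mod 4 = 3, hence disc K = 4·55 = 220 and O_K = ℤ[√55].
151 ∤ 220, so 151 is unramified.
Legendre symbol by Euler's criterion: (55/151) ≡ 55^75 ≡ 1 (mod 151), i.e. (55/151) = 1.
Legendre symbol 1 ⇒ 151 is split.

split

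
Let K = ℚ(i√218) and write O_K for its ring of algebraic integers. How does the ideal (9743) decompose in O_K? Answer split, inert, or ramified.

d = -218 ≡ 2 (mod 4), so O_K = ℤ[√-218] and disc(K) = 4d = -872.
disc(K) = -872 is not divisible by 9743; 9743 is unramified.
Legendre symbol by Euler's criterion: (-218/9743) ≡ (-218)^4871 ≡ 1 (mod 9743), i.e. (-218/9743) = 1.
d is a quadratic residue mod p, hence 9743 splits in O_K.

p splits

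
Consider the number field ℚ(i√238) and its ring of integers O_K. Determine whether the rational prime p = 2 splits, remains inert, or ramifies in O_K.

-238 mod 4 = 2, hence disc K = 4·(-238) = -952 and O_K = ℤ[√-238].
disc(K) = -952 = 2·(-476), so p = 2 is ramified.

ramified — (2) = 𝔭²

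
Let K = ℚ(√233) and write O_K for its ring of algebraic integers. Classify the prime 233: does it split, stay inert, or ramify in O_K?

d = 233 ≡ 1 (mod 4), so O_K = ℤ[(1+√233)/2] and disc(K) = d = 233.
233 divides disc(K) = 233, so 233 ramifies.

p ramifies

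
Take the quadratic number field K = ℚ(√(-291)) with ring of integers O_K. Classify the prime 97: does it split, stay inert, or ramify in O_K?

ramifies in O_K

-291 mod 4 = 1, hence disc K = -291 and O_K = ℤ[(1+√-291)/2].
97 divides disc(K) = -291, so 97 ramifies.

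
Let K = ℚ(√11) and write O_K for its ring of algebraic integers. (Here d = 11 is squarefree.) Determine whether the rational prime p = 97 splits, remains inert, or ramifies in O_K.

split

d = 11 ≡ 3 (mod 4), so O_K = ℤ[√11] and disc(K) = 4d = 44.
disc(K) = 44 is not divisible by 97; 97 is unramified.
Legendre symbol by Euler's criterion: (11/97) ≡ 11^48 ≡ 1 (mod 97), i.e. (11/97) = 1.
Legendre symbol 1 ⇒ 97 is split.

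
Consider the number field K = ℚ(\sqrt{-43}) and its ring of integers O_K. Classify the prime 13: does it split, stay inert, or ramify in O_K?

split

-43 mod 4 = 1, hence disc K = -43 and O_K = ℤ[(1+√-43)/2].
Since gcd(13, -43) = 1 the prime 13 does not ramify.
(-43/13) = 9^6 mod 13 = 1, giving Legendre symbol 1.
d is a quadratic residue mod p, hence 13 splits in O_K.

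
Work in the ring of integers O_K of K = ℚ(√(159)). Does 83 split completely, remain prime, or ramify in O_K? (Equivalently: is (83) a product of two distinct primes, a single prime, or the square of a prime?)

159 mod 4 = 3, hence disc K = 4·159 = 636 and O_K = ℤ[√159].
83 ∤ 636, so 83 is unramified.
Compute (159/83) via Euler: 76^((83-1)/2) mod 83 = 82, so (159/83) = -1.
Legendre symbol -1 ⇒ 83 is inert.

remains prime (inert)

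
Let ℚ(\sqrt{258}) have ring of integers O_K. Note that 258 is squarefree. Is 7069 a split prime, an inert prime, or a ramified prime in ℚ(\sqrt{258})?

258 mod 4 = 2, hence disc K = 4·258 = 1032 and O_K = ℤ[√258].
7069 ∤ 1032, so 7069 is unramified.
Euler's criterion: 258^3534 mod 7069 = 7068. Thus (258|7069) = -1.
(258/7069) = -1, so 7069 is inert.

p is inert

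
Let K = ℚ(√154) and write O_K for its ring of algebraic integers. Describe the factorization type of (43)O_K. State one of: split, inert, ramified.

d = 154 ≡ 2 (mod 4), so O_K = ℤ[√154] and disc(K) = 4d = 616.
Since gcd(43, 616) = 1 the prime 43 does not ramify.
(154/43) = 25^21 mod 43 = 1, giving Legendre symbol 1.
Legendre symbol 1 ⇒ 43 is split.

split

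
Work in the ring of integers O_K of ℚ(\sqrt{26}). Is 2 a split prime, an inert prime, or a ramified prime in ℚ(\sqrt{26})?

2 is ramified

Since 26 ≢ 1 mod 4, the ring of integers is ℤ[√26] with discriminant 4·26 = 104.
2 divides disc(K) = 104, so 2 ramifies.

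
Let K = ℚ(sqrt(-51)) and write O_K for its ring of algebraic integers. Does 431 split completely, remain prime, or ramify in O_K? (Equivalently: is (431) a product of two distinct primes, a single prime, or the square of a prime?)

splits completely

-51 mod 4 = 1, hence disc K = -51 and O_K = ℤ[(1+√-51)/2].
431 ∤ -51, so 431 is unramified.
Compute (-51/431) via Euler: 380^((431-1)/2) mod 431 = 1, so (-51/431) = 1.
d is a quadratic residue mod p, hence 431 splits in O_K.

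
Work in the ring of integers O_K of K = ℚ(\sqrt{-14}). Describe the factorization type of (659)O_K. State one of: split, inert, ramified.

Since -14 ≢ 1 mod 4, the ring of integers is ℤ[√-14] with discriminant 4·(-14) = -56.
659 ∤ -56, so 659 is unramified.
Compute (-14/659) via Euler: 645^((659-1)/2) mod 659 = 658, so (-14/659) = -1.
(-14/659) = -1, so 659 is inert.

inert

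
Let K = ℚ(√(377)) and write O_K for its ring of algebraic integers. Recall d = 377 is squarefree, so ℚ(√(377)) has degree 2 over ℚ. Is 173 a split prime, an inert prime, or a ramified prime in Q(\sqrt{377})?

Since 377 ≡ 1 mod 4, the ring of integers is ℤ[(1+√377)/2] with discriminant 377.
Since gcd(173, 377) = 1 the prime 173 does not ramify.
Euler's criterion: 377^86 mod 173 = 1. Thus (377|173) = 1.
d is a quadratic residue mod p, hence 173 splits in O_K.

split — (173) = 𝔭₁𝔭₂ with 𝔭₁ ≠ 𝔭₂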